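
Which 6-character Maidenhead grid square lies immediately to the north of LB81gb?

LB81gc

Latitude subsquare b = 1; +1 → 2 = c.
The longitude characters are unchanged.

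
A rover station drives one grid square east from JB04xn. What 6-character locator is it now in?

Longitude subsquare x = 23; +1 → 24, wraps to 0 = a, carry into square.
Longitude square 0; +1 → 1.
The latitude characters are unchanged.

JB14an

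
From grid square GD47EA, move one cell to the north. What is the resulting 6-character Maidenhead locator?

GD47eb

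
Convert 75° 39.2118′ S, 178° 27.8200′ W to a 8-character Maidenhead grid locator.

AB04si43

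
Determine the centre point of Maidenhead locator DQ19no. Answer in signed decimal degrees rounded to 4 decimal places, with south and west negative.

Field D=3, Q=16: +3·20° lon, +16·10° lat → SW at lon -120°, lat 70°.
Square 1, 9: +1·2° lon, +9·1° lat → SW at lon -118°, lat 79°.
Subsquare n=13, o=14: +13·0.0833333° lon, +14·0.0416667° lat → SW at lon -116.917°, lat 79.5833°.
Cell spans 0.0833333° lon × 0.0416667° lat. Centre is SW corner plus half of each.
latitude 79.6042, longitude -116.8750.

79.6042, -116.8750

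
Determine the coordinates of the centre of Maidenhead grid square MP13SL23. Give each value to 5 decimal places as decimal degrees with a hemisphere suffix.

63.47292° N, 63.52083° E

Field M=12, P=15: +12·20° lon, +15·10° lat → SW at lon 60°, lat 60°.
Square 1, 3: +1·2° lon, +3·1° lat → SW at lon 62°, lat 63°.
Subsquare s=18, l=11: +18·0.0833333° lon, +11·0.0416667° lat → SW at lon 63.5°, lat 63.4583°.
Extended square 2, 3: +2·0.00833333° lon, +3·0.00416667° lat → SW at lon 63.5167°, lat 63.4708°.
Cell spans 0.00833333° lon × 0.00416667° lat. Centre is SW corner plus half of each.
latitude 63.47292° N, longitude 63.52083° E.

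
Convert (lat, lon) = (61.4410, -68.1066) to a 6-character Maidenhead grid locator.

Offset from 180°W / 90°S: lon 111.8934°, lat 151.4410°.
Field: lon ⌊111.8934/20⌋ = 5 → F; lat ⌊151.4410/10⌋ = 15 → P.
Square: lon ⌊11.8934/2⌋ = 5; lat ⌊1.4410/1⌋ = 1.
Subsquare: lon ⌊1.8934/0.0833333⌋ = 22 → w; lat ⌊0.4410/0.0416667⌋ = 10 → k.

FP51wk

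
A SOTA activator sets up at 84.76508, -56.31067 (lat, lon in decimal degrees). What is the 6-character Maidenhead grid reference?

GR14us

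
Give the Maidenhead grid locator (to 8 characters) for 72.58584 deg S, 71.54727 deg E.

MB57sj59

Shift to the Maidenhead origin (180°W, 90°S): lon 251.54727, lat 17.41416.
Field: lon ⌊251.54727/20⌋ = 12 → M; lat ⌊17.41416/10⌋ = 1 → B.
Square: lon ⌊11.54727/2⌋ = 5; lat ⌊7.41416/1⌋ = 7.
Subsquare: lon ⌊1.54727/0.0833333⌋ = 18 → s; lat ⌊0.41416/0.0416667⌋ = 9 → j.
Extended square: lon ⌊0.04727/0.00833333⌋ = 5; lat ⌊0.03916/0.00416667⌋ = 9.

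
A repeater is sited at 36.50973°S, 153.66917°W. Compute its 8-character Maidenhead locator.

Offset from 180°W / 90°S: lon 26.33083°, lat 53.49027°.
Field (20°×10°, letters A–R): 26.33083/20 → 1 → B, 53.49027/10 → 5 → F; chars BF.
Square (2°×1°, digits 0–9): 6.33083/2 → 3, 3.49027/1 → 3; chars 33.
Subsquare (5′×2.5′, letters a–x): 0.33083/0.0833333 → 3 → d, 0.49027/0.0416667 → 11 → l; chars dl.
Extended square (30″×15″, digits 0–9): 0.08083/0.00833333 → 9, 0.03194/0.00416667 → 7; chars 97.

BF33dl97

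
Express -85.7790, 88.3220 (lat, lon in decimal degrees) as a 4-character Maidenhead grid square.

Shift to the Maidenhead origin (180°W, 90°S): lon 268.32, lat 4.22.
Field (20°×10°, letters A–R): 268.32/20 → 13 → N, 4.22/10 → 0 → A; chars NA.
Square (2°×1°, digits 0–9): 8.32/2 → 4, 4.22/1 → 4; chars 44.

NA44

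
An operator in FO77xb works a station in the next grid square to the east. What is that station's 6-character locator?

FO87ab

Longitude subsquare x = 23; +1 → 24, wraps to 0 = a, carry into square.
Longitude square 7; +1 → 8.
The latitude characters are unchanged.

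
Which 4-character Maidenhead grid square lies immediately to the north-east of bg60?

Longitude square 6; +1 → 7.
Latitude square 0; +1 → 1.

BG71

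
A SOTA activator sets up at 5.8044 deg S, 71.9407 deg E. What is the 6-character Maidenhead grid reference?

MI54xe

Offset from 180°W / 90°S: lon 251.9407°, lat 84.1956°.
Field: 251.9407/20 → 12 → M, 84.1956/10 → 8 → I; chars MI.
Square: 11.9407/2 → 5, 4.1956/1 → 4; chars 54.
Subsquare: 1.9407/0.0833333 → 23 → x, 0.1956/0.0416667 → 4 → e; chars xe.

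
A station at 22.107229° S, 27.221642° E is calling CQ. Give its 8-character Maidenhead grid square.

Offset from 180°W / 90°S: lon 207.22164°, lat 67.89277°.
Field (20°×10°, letters A–R): lon ⌊207.22164/20⌋ = 10 → K; lat ⌊67.89277/10⌋ = 6 → G.
Square (2°×1°, digits 0–9): lon ⌊7.22164/2⌋ = 3; lat ⌊7.89277/1⌋ = 7.
Subsquare (5′×2.5′, letters a–x): lon ⌊1.22164/0.0833333⌋ = 14 → o; lat ⌊0.89277/0.0416667⌋ = 21 → v.
Extended square (30″×15″, digits 0–9): lon ⌊0.05498/0.00833333⌋ = 6; lat ⌊0.01777/0.00416667⌋ = 4.

KG37ov64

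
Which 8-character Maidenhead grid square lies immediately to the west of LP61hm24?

LP61hm14

Longitude extended square 2; −1 → 1.
The latitude characters are unchanged.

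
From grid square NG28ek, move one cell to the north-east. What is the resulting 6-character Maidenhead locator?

NG28fl

Longitude subsquare e = 4; +1 → 5 = f.
Latitude subsquare k = 10; +1 → 11 = l.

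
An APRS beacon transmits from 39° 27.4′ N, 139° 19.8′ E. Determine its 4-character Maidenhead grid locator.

Shift to the Maidenhead origin (180°W, 90°S): lon 319.33, lat 129.46.
Field: lon ⌊319.33/20⌋ = 15 → P; lat ⌊129.46/10⌋ = 12 → M.
Square: lon ⌊19.33/2⌋ = 9; lat ⌊9.46/1⌋ = 9.

PM99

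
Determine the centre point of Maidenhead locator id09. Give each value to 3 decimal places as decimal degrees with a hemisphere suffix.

Field I=8, D=3: +8·20° lon, +3·10° lat → SW at lon -20°, lat -60°.
Square 0, 9: +0·2° lon, +9·1° lat → SW at lon -20°, lat -51°.
Cell spans 2° lon × 1° lat. Centre is SW corner plus half of each.
latitude 50.500° S, longitude 19.000° W.

50.500° S, 19.000° W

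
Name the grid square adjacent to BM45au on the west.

BM35xu

Longitude subsquare a = 0; −1 → -1, wraps to 23 = x, carry into square.
Longitude square 4; −1 → 3.
The latitude characters are unchanged.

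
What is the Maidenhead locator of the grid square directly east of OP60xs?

OP70as

Longitude subsquare x = 23; +1 → 24, wraps to 0 = a, carry into square.
Longitude square 6; +1 → 7.
The latitude characters are unchanged.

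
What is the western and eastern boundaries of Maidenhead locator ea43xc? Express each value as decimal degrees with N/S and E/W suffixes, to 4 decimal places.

90.0833° W, 90.0000° W

Field E=4, A=0: +4·20° lon, +0·10° lat → SW at lon -100°, lat -90°.
Square 4, 3: +4·2° lon, +3·1° lat → SW at lon -92°, lat -87°.
Subsquare x=23, c=2: +23·0.0833333° lon, +2·0.0416667° lat → SW at lon -90.0833°, lat -86.9167°.
Cell spans 0.0833333° lon × 0.0416667° lat.
west 90.0833° W, east 90.0000° W.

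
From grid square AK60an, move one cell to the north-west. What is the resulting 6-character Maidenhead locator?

AK50xo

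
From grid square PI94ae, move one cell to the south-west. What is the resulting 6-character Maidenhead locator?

PI84xd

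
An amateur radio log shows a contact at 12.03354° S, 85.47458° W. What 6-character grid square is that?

EH77gx

Shift to the Maidenhead origin (180°W, 90°S): lon 94.5254, lat 77.9665.
Field: 94.5254/20 → 4 → E, 77.9665/10 → 7 → H; chars EH.
Square: 14.5254/2 → 7, 7.9665/1 → 7; chars 77.
Subsquare: 0.5254/0.0833333 → 6 → g, 0.9665/0.0416667 → 23 → x; chars gx.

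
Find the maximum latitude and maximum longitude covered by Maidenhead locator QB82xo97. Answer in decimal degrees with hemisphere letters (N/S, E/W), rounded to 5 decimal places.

77.38333° S, 158.00000° E

Field Q=16, B=1: +16·20° lon, +1·10° lat → SW at lon 140°, lat -80°.
Square 8, 2: +8·2° lon, +2·1° lat → SW at lon 156°, lat -78°.
Subsquare x=23, o=14: +23·0.0833333° lon, +14·0.0416667° lat → SW at lon 157.917°, lat -77.4167°.
Extended square 9, 7: +9·0.00833333° lon, +7·0.00416667° lat → SW at lon 157.992°, lat -77.3875°.
Cell spans 0.00833333° lon × 0.00416667° lat. NE corner is SW corner plus one full cell.
latitude 77.38333° S, longitude 158.00000° E.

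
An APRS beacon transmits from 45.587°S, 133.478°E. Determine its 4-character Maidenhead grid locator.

PE64

Add 180° to longitude and 90° to latitude: 313.48, 44.41.
Field: 313.48/20 → 15 → P, 44.41/10 → 4 → E; chars PE.
Square: 13.48/2 → 6, 4.41/1 → 4; chars 64.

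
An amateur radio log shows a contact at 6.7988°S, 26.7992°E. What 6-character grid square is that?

KI33je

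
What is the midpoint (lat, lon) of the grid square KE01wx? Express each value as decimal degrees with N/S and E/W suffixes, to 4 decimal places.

48.0208° S, 21.8750° E

Field K=10, E=4: +10·20° lon, +4·10° lat → SW at lon 20°, lat -50°.
Square 0, 1: +0·2° lon, +1·1° lat → SW at lon 20°, lat -49°.
Subsquare w=22, x=23: +22·0.0833333° lon, +23·0.0416667° lat → SW at lon 21.8333°, lat -48.0417°.
Cell spans 0.0833333° lon × 0.0416667° lat. Centre is SW corner plus half of each.
latitude 48.0208° S, longitude 21.8750° E.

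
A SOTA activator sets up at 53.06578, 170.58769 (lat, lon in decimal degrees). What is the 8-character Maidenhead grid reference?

RO53hb05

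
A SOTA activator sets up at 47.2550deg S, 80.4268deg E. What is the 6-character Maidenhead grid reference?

NE02fr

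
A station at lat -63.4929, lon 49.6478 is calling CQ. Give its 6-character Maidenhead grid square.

Add 180° to longitude and 90° to latitude: 229.6478, 26.5071.
Field: lon ⌊229.6478/20⌋ = 11 → L; lat ⌊26.5071/10⌋ = 2 → C.
Square: lon ⌊9.6478/2⌋ = 4; lat ⌊6.5071/1⌋ = 6.
Subsquare: lon ⌊1.6478/0.0833333⌋ = 19 → t; lat ⌊0.5071/0.0416667⌋ = 12 → m.

LC46tm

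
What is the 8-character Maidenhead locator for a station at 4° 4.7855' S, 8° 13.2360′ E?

JI45cw60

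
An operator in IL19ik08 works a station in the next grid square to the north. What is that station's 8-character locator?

Latitude extended square 8; +1 → 9.
The longitude characters are unchanged.

IL19ik09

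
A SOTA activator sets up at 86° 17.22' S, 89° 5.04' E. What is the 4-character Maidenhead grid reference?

Shift to the Maidenhead origin (180°W, 90°S): lon 269.08, lat 3.71.
Field: lon ⌊269.08/20⌋ = 13 → N; lat ⌊3.71/10⌋ = 0 → A.
Square: lon ⌊9.08/2⌋ = 4; lat ⌊3.71/1⌋ = 3.

NA43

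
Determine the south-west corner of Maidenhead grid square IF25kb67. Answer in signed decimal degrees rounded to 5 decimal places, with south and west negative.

-34.92917, -15.11667

Field I=8, F=5: +8·20° lon, +5·10° lat → SW at lon -20°, lat -40°.
Square 2, 5: +2·2° lon, +5·1° lat → SW at lon -16°, lat -35°.
Subsquare k=10, b=1: +10·0.0833333° lon, +1·0.0416667° lat → SW at lon -15.1667°, lat -34.9583°.
Extended square 6, 7: +6·0.00833333° lon, +7·0.00416667° lat → SW at lon -15.1167°, lat -34.9292°.
latitude -34.92917, longitude -15.11667.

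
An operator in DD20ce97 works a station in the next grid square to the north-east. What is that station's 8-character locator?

DD20de08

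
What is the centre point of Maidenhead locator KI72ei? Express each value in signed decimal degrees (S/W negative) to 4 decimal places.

-7.6458, 34.3750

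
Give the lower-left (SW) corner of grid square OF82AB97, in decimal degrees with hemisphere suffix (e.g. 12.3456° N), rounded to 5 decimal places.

37.92917° S, 116.07500° E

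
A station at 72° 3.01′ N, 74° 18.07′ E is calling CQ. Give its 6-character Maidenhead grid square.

Shift to the Maidenhead origin (180°W, 90°S): lon 254.3012, lat 162.0502.
Field (20°×10°, letters A–R): lon ⌊254.3012/20⌋ = 12 → M; lat ⌊162.0502/10⌋ = 16 → Q.
Square (2°×1°, digits 0–9): lon ⌊14.3012/2⌋ = 7; lat ⌊2.0502/1⌋ = 2.
Subsquare (5′×2.5′, letters a–x): lon ⌊0.3012/0.0833333⌋ = 3 → d; lat ⌊0.0502/0.0416667⌋ = 1 → b.

MQ72db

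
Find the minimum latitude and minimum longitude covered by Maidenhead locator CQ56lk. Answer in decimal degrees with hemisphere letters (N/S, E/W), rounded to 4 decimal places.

Field C=2, Q=16: +2·20° lon, +16·10° lat → SW at lon -140°, lat 70°.
Square 5, 6: +5·2° lon, +6·1° lat → SW at lon -130°, lat 76°.
Subsquare l=11, k=10: +11·0.0833333° lon, +10·0.0416667° lat → SW at lon -129.083°, lat 76.4167°.
latitude 76.4167° N, longitude 129.0833° W.

76.4167° N, 129.0833° W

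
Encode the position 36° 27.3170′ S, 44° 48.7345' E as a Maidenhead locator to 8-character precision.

Add 180° to longitude and 90° to latitude: 224.81224, 53.54472.
Field: 224.81224/20 → 11 → L, 53.54472/10 → 5 → F; chars LF.
Square: 4.81224/2 → 2, 3.54472/1 → 3; chars 23.
Subsquare: 0.81224/0.0833333 → 9 → j, 0.54472/0.0416667 → 13 → n; chars jn.
Extended square: 0.06224/0.00833333 → 7, 0.00305/0.00416667 → 0; chars 70.

LF23jn70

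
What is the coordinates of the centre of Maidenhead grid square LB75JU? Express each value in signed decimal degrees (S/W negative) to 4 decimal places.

Field L=11, B=1: +11·20° lon, +1·10° lat → SW at lon 40°, lat -80°.
Square 7, 5: +7·2° lon, +5·1° lat → SW at lon 54°, lat -75°.
Subsquare j=9, u=20: +9·0.0833333° lon, +20·0.0416667° lat → SW at lon 54.75°, lat -74.1667°.
Cell spans 0.0833333° lon × 0.0416667° lat. Centre is SW corner plus half of each.
latitude -74.1458, longitude 54.7917.

-74.1458, 54.7917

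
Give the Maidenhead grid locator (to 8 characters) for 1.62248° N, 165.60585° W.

AJ71eo79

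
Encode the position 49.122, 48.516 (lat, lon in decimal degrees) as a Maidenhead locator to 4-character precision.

LN49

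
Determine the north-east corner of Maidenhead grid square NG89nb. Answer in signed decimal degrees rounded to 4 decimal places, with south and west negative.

-20.9167, 97.1667

Field N=13, G=6: +13·20° lon, +6·10° lat → SW at lon 80°, lat -30°.
Square 8, 9: +8·2° lon, +9·1° lat → SW at lon 96°, lat -21°.
Subsquare n=13, b=1: +13·0.0833333° lon, +1·0.0416667° lat → SW at lon 97.0833°, lat -20.9583°.
Cell spans 0.0833333° lon × 0.0416667° lat. NE corner is SW corner plus one full cell.
latitude -20.9167, longitude 97.1667.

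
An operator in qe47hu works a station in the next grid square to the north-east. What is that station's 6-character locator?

Longitude subsquare h = 7; +1 → 8 = i.
Latitude subsquare u = 20; +1 → 21 = v.

QE47iv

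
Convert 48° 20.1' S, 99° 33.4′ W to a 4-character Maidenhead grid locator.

Add 180° to longitude and 90° to latitude: 80.44, 41.66.
Field (20°×10°, letters A–R): 80.44/20 → 4 → E, 41.66/10 → 4 → E; chars EE.
Square (2°×1°, digits 0–9): 0.44/2 → 0, 1.66/1 → 1; chars 01.

EE01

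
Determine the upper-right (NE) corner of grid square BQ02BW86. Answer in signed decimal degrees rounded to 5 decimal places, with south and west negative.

Field B=1, Q=16: +1·20° lon, +16·10° lat → SW at lon -160°, lat 70°.
Square 0, 2: +0·2° lon, +2·1° lat → SW at lon -160°, lat 72°.
Subsquare b=1, w=22: +1·0.0833333° lon, +22·0.0416667° lat → SW at lon -159.917°, lat 72.9167°.
Extended square 8, 6: +8·0.00833333° lon, +6·0.00416667° lat → SW at lon -159.85°, lat 72.9417°.
Cell spans 0.00833333° lon × 0.00416667° lat. NE corner is SW corner plus one full cell.
latitude 72.94583, longitude -159.84167.

72.94583, -159.84167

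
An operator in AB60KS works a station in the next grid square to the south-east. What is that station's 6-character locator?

AB60lr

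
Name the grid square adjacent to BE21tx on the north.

BE22ta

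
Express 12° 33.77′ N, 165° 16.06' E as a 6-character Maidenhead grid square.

RK22pn

Shift to the Maidenhead origin (180°W, 90°S): lon 345.2677, lat 102.5628.
Field: lon ⌊345.2677/20⌋ = 17 → R; lat ⌊102.5628/10⌋ = 10 → K.
Square: lon ⌊5.2677/2⌋ = 2; lat ⌊2.5628/1⌋ = 2.
Subsquare: lon ⌊1.2677/0.0833333⌋ = 15 → p; lat ⌊0.5628/0.0416667⌋ = 13 → n.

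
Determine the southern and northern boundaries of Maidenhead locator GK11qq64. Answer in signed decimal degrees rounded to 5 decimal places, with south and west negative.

Field G=6, K=10: +6·20° lon, +10·10° lat → SW at lon -60°, lat 10°.
Square 1, 1: +1·2° lon, +1·1° lat → SW at lon -58°, lat 11°.
Subsquare q=16, q=16: +16·0.0833333° lon, +16·0.0416667° lat → SW at lon -56.6667°, lat 11.6667°.
Extended square 6, 4: +6·0.00833333° lon, +4·0.00416667° lat → SW at lon -56.6167°, lat 11.6833°.
Cell spans 0.00833333° lon × 0.00416667° lat.
south 11.68333, north 11.68750.

11.68333, 11.68750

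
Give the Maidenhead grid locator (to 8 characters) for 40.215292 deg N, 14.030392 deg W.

Shift to the Maidenhead origin (180°W, 90°S): lon 165.96961, lat 130.21529.
Field (20°×10°, letters A–R): 165.96961/20 → 8 → I, 130.21529/10 → 13 → N; chars IN.
Square (2°×1°, digits 0–9): 5.96961/2 → 2, 0.21529/1 → 0; chars 20.
Subsquare (5′×2.5′, letters a–x): 1.96961/0.0833333 → 23 → x, 0.21529/0.0416667 → 5 → f; chars xf.
Extended square (30″×15″, digits 0–9): 0.05294/0.00833333 → 6, 0.00696/0.00416667 → 1; chars 61.

IN20xf61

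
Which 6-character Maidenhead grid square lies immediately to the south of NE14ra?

NE13rx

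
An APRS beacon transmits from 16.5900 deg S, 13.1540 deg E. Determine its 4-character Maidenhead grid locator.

Shift to the Maidenhead origin (180°W, 90°S): lon 193.15, lat 73.41.
Field: 193.15/20 → 9 → J, 73.41/10 → 7 → H; chars JH.
Square: 13.15/2 → 6, 3.41/1 → 3; chars 63.

JH63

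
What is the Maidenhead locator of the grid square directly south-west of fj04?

EJ93

Longitude square 0; −1 → -1, wraps to 9, carry into field.
Longitude field F = 5; −1 → 4 = E.
Latitude square 4; −1 → 3.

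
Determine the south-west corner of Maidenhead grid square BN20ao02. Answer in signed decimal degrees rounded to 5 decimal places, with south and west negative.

40.59167, -156.00000

Field B=1, N=13: +1·20° lon, +13·10° lat → SW at lon -160°, lat 40°.
Square 2, 0: +2·2° lon, +0·1° lat → SW at lon -156°, lat 40°.
Subsquare a=0, o=14: +0·0.0833333° lon, +14·0.0416667° lat → SW at lon -156°, lat 40.5833°.
Extended square 0, 2: +0·0.00833333° lon, +2·0.00416667° lat → SW at lon -156°, lat 40.5917°.
latitude 40.59167, longitude -156.00000.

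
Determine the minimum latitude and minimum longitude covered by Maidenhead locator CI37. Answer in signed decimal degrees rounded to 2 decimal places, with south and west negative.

-3.00, -134.00

Field C=2, I=8: +2·20° lon, +8·10° lat → SW at lon -140°, lat -10°.
Square 3, 7: +3·2° lon, +7·1° lat → SW at lon -134°, lat -3°.
latitude -3.00, longitude -134.00.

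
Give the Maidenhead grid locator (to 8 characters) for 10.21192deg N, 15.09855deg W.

Add 180° to longitude and 90° to latitude: 164.90145, 100.21192.
Field (20°×10°, letters A–R): lon ⌊164.90145/20⌋ = 8 → I; lat ⌊100.21192/10⌋ = 10 → K.
Square (2°×1°, digits 0–9): lon ⌊4.90145/2⌋ = 2; lat ⌊0.21192/1⌋ = 0.
Subsquare (5′×2.5′, letters a–x): lon ⌊0.90145/0.0833333⌋ = 10 → k; lat ⌊0.21192/0.0416667⌋ = 5 → f.
Extended square (30″×15″, digits 0–9): lon ⌊0.06812/0.00833333⌋ = 8; lat ⌊0.00359/0.00416667⌋ = 0.

IK20kf80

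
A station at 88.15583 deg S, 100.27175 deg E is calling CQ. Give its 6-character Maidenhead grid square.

Offset from 180°W / 90°S: lon 280.2717°, lat 1.8442°.
Field (20°×10°, letters A–R): 280.2717/20 → 14 → O, 1.8442/10 → 0 → A; chars OA.
Square (2°×1°, digits 0–9): 0.2717/2 → 0, 1.8442/1 → 1; chars 01.
Subsquare (5′×2.5′, letters a–x): 0.2717/0.0833333 → 3 → d, 0.8442/0.0416667 → 20 → u; chars du.

OA01du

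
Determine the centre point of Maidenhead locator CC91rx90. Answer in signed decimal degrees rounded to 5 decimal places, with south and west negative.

Field C=2, C=2: +2·20° lon, +2·10° lat → SW at lon -140°, lat -70°.
Square 9, 1: +9·2° lon, +1·1° lat → SW at lon -122°, lat -69°.
Subsquare r=17, x=23: +17·0.0833333° lon, +23·0.0416667° lat → SW at lon -120.583°, lat -68.0417°.
Extended square 9, 0: +9·0.00833333° lon, +0·0.00416667° lat → SW at lon -120.508°, lat -68.0417°.
Cell spans 0.00833333° lon × 0.00416667° lat. Centre is SW corner plus half of each.
latitude -68.03958, longitude -120.50417.

-68.03958, -120.50417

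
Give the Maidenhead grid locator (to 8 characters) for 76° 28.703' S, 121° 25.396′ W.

CB93gm95

Offset from 180°W / 90°S: lon 58.57673°, lat 13.52162°.
Field: lon ⌊58.57673/20⌋ = 2 → C; lat ⌊13.52162/10⌋ = 1 → B.
Square: lon ⌊18.57673/2⌋ = 9; lat ⌊3.52162/1⌋ = 3.
Subsquare: lon ⌊0.57673/0.0833333⌋ = 6 → g; lat ⌊0.52162/0.0416667⌋ = 12 → m.
Extended square: lon ⌊0.07673/0.00833333⌋ = 9; lat ⌊0.02162/0.00416667⌋ = 5.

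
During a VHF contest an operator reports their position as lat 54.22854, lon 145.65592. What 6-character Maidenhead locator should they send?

QO24tf

Shift to the Maidenhead origin (180°W, 90°S): lon 325.6559, lat 144.2285.
Field: 325.6559/20 → 16 → Q, 144.2285/10 → 14 → O; chars QO.
Square: 5.6559/2 → 2, 4.2285/1 → 4; chars 24.
Subsquare: 1.6559/0.0833333 → 19 → t, 0.2285/0.0416667 → 5 → f; chars tf.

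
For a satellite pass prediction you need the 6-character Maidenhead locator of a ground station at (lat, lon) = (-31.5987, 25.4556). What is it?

Shift to the Maidenhead origin (180°W, 90°S): lon 205.4556, lat 58.4013.
Field: 205.4556/20 → 10 → K, 58.4013/10 → 5 → F; chars KF.
Square: 5.4556/2 → 2, 8.4013/1 → 8; chars 28.
Subsquare: 1.4556/0.0833333 → 17 → r, 0.4013/0.0416667 → 9 → j; chars rj.

KF28rj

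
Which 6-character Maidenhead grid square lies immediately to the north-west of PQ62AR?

PQ52xs

Longitude subsquare a = 0; −1 → -1, wraps to 23 = x, carry into square.
Longitude square 6; −1 → 5.
Latitude subsquare r = 17; +1 → 18 = s.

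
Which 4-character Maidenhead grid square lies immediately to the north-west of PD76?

PD67

Longitude square 7; −1 → 6.
Latitude square 6; +1 → 7.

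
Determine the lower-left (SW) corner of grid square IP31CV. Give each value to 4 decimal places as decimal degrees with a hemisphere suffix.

61.8750° N, 13.8333° W

Field I=8, P=15: +8·20° lon, +15·10° lat → SW at lon -20°, lat 60°.
Square 3, 1: +3·2° lon, +1·1° lat → SW at lon -14°, lat 61°.
Subsquare c=2, v=21: +2·0.0833333° lon, +21·0.0416667° lat → SW at lon -13.8333°, lat 61.875°.
latitude 61.8750° N, longitude 13.8333° W.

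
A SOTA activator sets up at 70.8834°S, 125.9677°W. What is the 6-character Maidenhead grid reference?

Add 180° to longitude and 90° to latitude: 54.0323, 19.1166.
Field: 54.0323/20 → 2 → C, 19.1166/10 → 1 → B; chars CB.
Square: 14.0323/2 → 7, 9.1166/1 → 9; chars 79.
Subsquare: 0.0323/0.0833333 → 0 → a, 0.1166/0.0416667 → 2 → c; chars ac.

CB79ac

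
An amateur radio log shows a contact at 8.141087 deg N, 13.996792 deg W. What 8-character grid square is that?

IJ38ad03

Shift to the Maidenhead origin (180°W, 90°S): lon 166.00321, lat 98.14109.
Field: 166.00321/20 → 8 → I, 98.14109/10 → 9 → J; chars IJ.
Square: 6.00321/2 → 3, 8.14109/1 → 8; chars 38.
Subsquare: 0.00321/0.0833333 → 0 → a, 0.14109/0.0416667 → 3 → d; chars ad.
Extended square: 0.00321/0.00833333 → 0, 0.01609/0.00416667 → 3; chars 03.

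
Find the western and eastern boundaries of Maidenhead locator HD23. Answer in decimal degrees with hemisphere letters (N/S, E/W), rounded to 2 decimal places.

Field H=7, D=3: +7·20° lon, +3·10° lat → SW at lon -40°, lat -60°.
Square 2, 3: +2·2° lon, +3·1° lat → SW at lon -36°, lat -57°.
Cell spans 2° lon × 1° lat.
west 36.00° W, east 34.00° W.

36.00° W, 34.00° W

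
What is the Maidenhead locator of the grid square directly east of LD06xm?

LD16am

Longitude subsquare x = 23; +1 → 24, wraps to 0 = a, carry into square.
Longitude square 0; +1 → 1.
The latitude characters are unchanged.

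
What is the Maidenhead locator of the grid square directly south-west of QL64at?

QL54xs

Longitude subsquare a = 0; −1 → -1, wraps to 23 = x, carry into square.
Longitude square 6; −1 → 5.
Latitude subsquare t = 19; −1 → 18 = s.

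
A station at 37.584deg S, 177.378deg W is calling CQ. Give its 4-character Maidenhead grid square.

Add 180° to longitude and 90° to latitude: 2.62, 52.42.
Field: 2.62/20 → 0 → A, 52.42/10 → 5 → F; chars AF.
Square: 2.62/2 → 1, 2.42/1 → 2; chars 12.

AF12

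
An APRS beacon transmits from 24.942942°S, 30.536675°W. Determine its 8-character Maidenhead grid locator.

HG45rb53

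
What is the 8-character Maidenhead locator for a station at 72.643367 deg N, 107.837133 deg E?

OQ32wp04

Shift to the Maidenhead origin (180°W, 90°S): lon 287.83713, lat 162.64337.
Field: lon ⌊287.83713/20⌋ = 14 → O; lat ⌊162.64337/10⌋ = 16 → Q.
Square: lon ⌊7.83713/2⌋ = 3; lat ⌊2.64337/1⌋ = 2.
Subsquare: lon ⌊1.83713/0.0833333⌋ = 22 → w; lat ⌊0.64337/0.0416667⌋ = 15 → p.
Extended square: lon ⌊0.00380/0.00833333⌋ = 0; lat ⌊0.01837/0.00416667⌋ = 4.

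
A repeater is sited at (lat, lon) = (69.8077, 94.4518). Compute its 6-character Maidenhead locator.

NP79ft

Shift to the Maidenhead origin (180°W, 90°S): lon 274.4518, lat 159.8077.
Field: lon ⌊274.4518/20⌋ = 13 → N; lat ⌊159.8077/10⌋ = 15 → P.
Square: lon ⌊14.4518/2⌋ = 7; lat ⌊9.8077/1⌋ = 9.
Subsquare: lon ⌊0.4518/0.0833333⌋ = 5 → f; lat ⌊0.8077/0.0416667⌋ = 19 → t.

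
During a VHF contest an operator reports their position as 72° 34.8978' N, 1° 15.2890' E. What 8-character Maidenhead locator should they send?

Offset from 180°W / 90°S: lon 181.25482°, lat 162.58163°.
Field: 181.25482/20 → 9 → J, 162.58163/10 → 16 → Q; chars JQ.
Square: 1.25482/2 → 0, 2.58163/1 → 2; chars 02.
Subsquare: 1.25482/0.0833333 → 15 → p, 0.58163/0.0416667 → 13 → n; chars pn.
Extended square: 0.00482/0.00833333 → 0, 0.03996/0.00416667 → 9; chars 09.

JQ02pn09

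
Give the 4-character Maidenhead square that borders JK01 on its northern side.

JK02

Latitude square 1; +1 → 2.
The longitude characters are unchanged.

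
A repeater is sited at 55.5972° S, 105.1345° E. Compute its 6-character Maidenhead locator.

OD24nj

Offset from 180°W / 90°S: lon 285.1345°, lat 34.4028°.
Field: 285.1345/20 → 14 → O, 34.4028/10 → 3 → D; chars OD.
Square: 5.1345/2 → 2, 4.4028/1 → 4; chars 24.
Subsquare: 1.1345/0.0833333 → 13 → n, 0.4028/0.0416667 → 9 → j; chars nj.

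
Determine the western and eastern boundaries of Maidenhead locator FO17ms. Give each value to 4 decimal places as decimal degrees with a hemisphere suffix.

77.0000° W, 76.9167° W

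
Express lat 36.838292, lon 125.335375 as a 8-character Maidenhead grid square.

PM26qu01

Add 180° to longitude and 90° to latitude: 305.33537, 126.83829.
Field: 305.33537/20 → 15 → P, 126.83829/10 → 12 → M; chars PM.
Square: 5.33537/2 → 2, 6.83829/1 → 6; chars 26.
Subsquare: 1.33537/0.0833333 → 16 → q, 0.83829/0.0416667 → 20 → u; chars qu.
Extended square: 0.00204/0.00833333 → 0, 0.00496/0.00416667 → 1; chars 01.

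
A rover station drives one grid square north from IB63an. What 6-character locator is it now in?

IB63ao

Latitude subsquare n = 13; +1 → 14 = o.
The longitude characters are unchanged.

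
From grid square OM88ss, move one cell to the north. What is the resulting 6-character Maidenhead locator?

Latitude subsquare s = 18; +1 → 19 = t.
The longitude characters are unchanged.

OM88st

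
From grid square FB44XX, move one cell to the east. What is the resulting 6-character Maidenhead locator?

Longitude subsquare x = 23; +1 → 24, wraps to 0 = a, carry into square.
Longitude square 4; +1 → 5.
The latitude characters are unchanged.

FB54ax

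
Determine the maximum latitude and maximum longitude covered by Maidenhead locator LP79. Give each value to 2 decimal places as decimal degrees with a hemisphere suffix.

70.00° N, 56.00° E

Field L=11, P=15: +11·20° lon, +15·10° lat → SW at lon 40°, lat 60°.
Square 7, 9: +7·2° lon, +9·1° lat → SW at lon 54°, lat 69°.
Cell spans 2° lon × 1° lat. NE corner is SW corner plus one full cell.
latitude 70.00° N, longitude 56.00° E.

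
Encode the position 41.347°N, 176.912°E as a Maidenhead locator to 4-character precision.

RN81

Offset from 180°W / 90°S: lon 356.91°, lat 131.35°.
Field (20°×10°, letters A–R): 356.91/20 → 17 → R, 131.35/10 → 13 → N; chars RN.
Square (2°×1°, digits 0–9): 16.91/2 → 8, 1.35/1 → 1; chars 81.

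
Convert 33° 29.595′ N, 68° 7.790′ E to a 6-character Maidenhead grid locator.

Offset from 180°W / 90°S: lon 248.1298°, lat 123.4933°.
Field: lon ⌊248.1298/20⌋ = 12 → M; lat ⌊123.4933/10⌋ = 12 → M.
Square: lon ⌊8.1298/2⌋ = 4; lat ⌊3.4933/1⌋ = 3.
Subsquare: lon ⌊0.1298/0.0833333⌋ = 1 → b; lat ⌊0.4933/0.0416667⌋ = 11 → l.

MM43bl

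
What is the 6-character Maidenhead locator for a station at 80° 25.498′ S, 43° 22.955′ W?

GA89hn

Add 180° to longitude and 90° to latitude: 136.6174, 9.5750.
Field (20°×10°, letters A–R): 136.6174/20 → 6 → G, 9.5750/10 → 0 → A; chars GA.
Square (2°×1°, digits 0–9): 16.6174/2 → 8, 9.5750/1 → 9; chars 89.
Subsquare (5′×2.5′, letters a–x): 0.6174/0.0833333 → 7 → h, 0.5750/0.0416667 → 13 → n; chars hn.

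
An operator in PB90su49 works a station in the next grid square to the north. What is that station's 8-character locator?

PB90sv40

Latitude extended square 9; +1 → 10, wraps to 0, carry into subsquare.
Latitude subsquare u = 20; +1 → 21 = v.
The longitude characters are unchanged.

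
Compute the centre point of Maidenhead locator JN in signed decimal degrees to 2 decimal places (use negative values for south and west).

Field J=9, N=13: +9·20° lon, +13·10° lat → SW at lon 0°, lat 40°.
Cell spans 20° lon × 10° lat. Centre is SW corner plus half of each.
latitude 45.00, longitude 10.00.

45.00, 10.00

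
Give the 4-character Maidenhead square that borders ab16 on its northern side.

Latitude square 6; +1 → 7.
The longitude characters are unchanged.

AB17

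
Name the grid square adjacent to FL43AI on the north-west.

Longitude subsquare a = 0; −1 → -1, wraps to 23 = x, carry into square.
Longitude square 4; −1 → 3.
Latitude subsquare i = 8; +1 → 9 = j.

FL33xj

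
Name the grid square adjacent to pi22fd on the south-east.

PI22gc

Longitude subsquare f = 5; +1 → 6 = g.
Latitude subsquare d = 3; −1 → 2 = c.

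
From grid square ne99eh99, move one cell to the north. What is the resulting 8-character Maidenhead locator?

NE99ei90

Latitude extended square 9; +1 → 10, wraps to 0, carry into subsquare.
Latitude subsquare h = 7; +1 → 8 = i.
The longitude characters are unchanged.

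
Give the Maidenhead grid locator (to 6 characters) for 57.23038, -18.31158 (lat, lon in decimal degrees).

IO07uf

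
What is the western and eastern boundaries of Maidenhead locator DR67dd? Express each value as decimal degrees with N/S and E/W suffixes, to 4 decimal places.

107.7500° W, 107.6667° W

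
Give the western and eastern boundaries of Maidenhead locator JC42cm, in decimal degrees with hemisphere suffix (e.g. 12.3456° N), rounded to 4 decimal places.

Field J=9, C=2: +9·20° lon, +2·10° lat → SW at lon 0°, lat -70°.
Square 4, 2: +4·2° lon, +2·1° lat → SW at lon 8°, lat -68°.
Subsquare c=2, m=12: +2·0.0833333° lon, +12·0.0416667° lat → SW at lon 8.16667°, lat -67.5°.
Cell spans 0.0833333° lon × 0.0416667° lat.
west 8.1667° E, east 8.2500° E.

8.1667° E, 8.2500° E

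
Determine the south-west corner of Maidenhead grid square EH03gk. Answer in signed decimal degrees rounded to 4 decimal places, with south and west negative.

Field E=4, H=7: +4·20° lon, +7·10° lat → SW at lon -100°, lat -20°.
Square 0, 3: +0·2° lon, +3·1° lat → SW at lon -100°, lat -17°.
Subsquare g=6, k=10: +6·0.0833333° lon, +10·0.0416667° lat → SW at lon -99.5°, lat -16.5833°.
latitude -16.5833, longitude -99.5000.

-16.5833, -99.5000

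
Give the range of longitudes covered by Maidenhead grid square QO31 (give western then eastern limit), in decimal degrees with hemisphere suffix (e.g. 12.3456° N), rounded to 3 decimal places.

Field Q=16, O=14: +16·20° lon, +14·10° lat → SW at lon 140°, lat 50°.
Square 3, 1: +3·2° lon, +1·1° lat → SW at lon 146°, lat 51°.
Cell spans 2° lon × 1° lat.
west 146.000° E, east 148.000° E.

146.000° E, 148.000° E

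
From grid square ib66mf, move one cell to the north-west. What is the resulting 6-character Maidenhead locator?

IB66lg

Longitude subsquare m = 12; −1 → 11 = l.
Latitude subsquare f = 5; +1 → 6 = g.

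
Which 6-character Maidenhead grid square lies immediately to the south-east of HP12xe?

Longitude subsquare x = 23; +1 → 24, wraps to 0 = a, carry into square.
Longitude square 1; +1 → 2.
Latitude subsquare e = 4; −1 → 3 = d.

HP22ad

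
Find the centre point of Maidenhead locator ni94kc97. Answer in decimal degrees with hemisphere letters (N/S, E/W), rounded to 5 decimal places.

5.88542° S, 98.91250° E

Field N=13, I=8: +13·20° lon, +8·10° lat → SW at lon 80°, lat -10°.
Square 9, 4: +9·2° lon, +4·1° lat → SW at lon 98°, lat -6°.
Subsquare k=10, c=2: +10·0.0833333° lon, +2·0.0416667° lat → SW at lon 98.8333°, lat -5.91667°.
Extended square 9, 7: +9·0.00833333° lon, +7·0.00416667° lat → SW at lon 98.9083°, lat -5.8875°.
Cell spans 0.00833333° lon × 0.00416667° lat. Centre is SW corner plus half of each.
latitude 5.88542° S, longitude 98.91250° E.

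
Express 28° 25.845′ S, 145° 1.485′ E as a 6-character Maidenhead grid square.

QG21mn

Add 180° to longitude and 90° to latitude: 325.0248, 61.5692.
Field: 325.0248/20 → 16 → Q, 61.5692/10 → 6 → G; chars QG.
Square: 5.0248/2 → 2, 1.5692/1 → 1; chars 21.
Subsquare: 1.0248/0.0833333 → 12 → m, 0.5692/0.0416667 → 13 → n; chars mn.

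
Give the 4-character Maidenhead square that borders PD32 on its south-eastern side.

PD41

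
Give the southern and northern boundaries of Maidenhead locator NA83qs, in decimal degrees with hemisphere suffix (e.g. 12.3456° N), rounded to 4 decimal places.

86.2500° S, 86.2083° S

Field N=13, A=0: +13·20° lon, +0·10° lat → SW at lon 80°, lat -90°.
Square 8, 3: +8·2° lon, +3·1° lat → SW at lon 96°, lat -87°.
Subsquare q=16, s=18: +16·0.0833333° lon, +18·0.0416667° lat → SW at lon 97.3333°, lat -86.25°.
Cell spans 0.0833333° lon × 0.0416667° lat.
south 86.2500° S, north 86.2083° S.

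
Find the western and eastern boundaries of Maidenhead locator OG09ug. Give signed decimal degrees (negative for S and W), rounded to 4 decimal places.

101.6667, 101.7500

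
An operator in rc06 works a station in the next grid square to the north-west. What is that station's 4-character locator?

Longitude square 0; −1 → -1, wraps to 9, carry into field.
Longitude field R = 17; −1 → 16 = Q.
Latitude square 6; +1 → 7.

QC97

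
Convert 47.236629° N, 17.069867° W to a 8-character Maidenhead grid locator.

Offset from 180°W / 90°S: lon 162.93013°, lat 137.23663°.
Field: lon ⌊162.93013/20⌋ = 8 → I; lat ⌊137.23663/10⌋ = 13 → N.
Square: lon ⌊2.93013/2⌋ = 1; lat ⌊7.23663/1⌋ = 7.
Subsquare: lon ⌊0.93013/0.0833333⌋ = 11 → l; lat ⌊0.23663/0.0416667⌋ = 5 → f.
Extended square: lon ⌊0.01347/0.00833333⌋ = 1; lat ⌊0.02830/0.00416667⌋ = 6.

IN17lf16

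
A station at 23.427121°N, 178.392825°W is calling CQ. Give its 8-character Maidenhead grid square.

AL03tk22

Add 180° to longitude and 90° to latitude: 1.60718, 113.42712.
Field: 1.60718/20 → 0 → A, 113.42712/10 → 11 → L; chars AL.
Square: 1.60718/2 → 0, 3.42712/1 → 3; chars 03.
Subsquare: 1.60718/0.0833333 → 19 → t, 0.42712/0.0416667 → 10 → k; chars tk.
Extended square: 0.02384/0.00833333 → 2, 0.01045/0.00416667 → 2; chars 22.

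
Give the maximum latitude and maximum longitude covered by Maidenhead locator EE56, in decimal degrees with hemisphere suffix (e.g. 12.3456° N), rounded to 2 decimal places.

43.00° S, 88.00° W

Field E=4, E=4: +4·20° lon, +4·10° lat → SW at lon -100°, lat -50°.
Square 5, 6: +5·2° lon, +6·1° lat → SW at lon -90°, lat -44°.
Cell spans 2° lon × 1° lat. NE corner is SW corner plus one full cell.
latitude 43.00° S, longitude 88.00° W.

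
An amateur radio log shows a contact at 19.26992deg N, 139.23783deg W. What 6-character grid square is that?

Shift to the Maidenhead origin (180°W, 90°S): lon 40.7622, lat 109.2699.
Field: 40.7622/20 → 2 → C, 109.2699/10 → 10 → K; chars CK.
Square: 0.7622/2 → 0, 9.2699/1 → 9; chars 09.
Subsquare: 0.7622/0.0833333 → 9 → j, 0.2699/0.0416667 → 6 → g; chars jg.

CK09jg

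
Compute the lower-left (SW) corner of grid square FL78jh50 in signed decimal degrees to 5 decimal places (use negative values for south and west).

28.29167, -65.20833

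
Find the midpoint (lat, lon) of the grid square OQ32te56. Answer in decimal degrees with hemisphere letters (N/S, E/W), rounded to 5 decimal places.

Field O=14, Q=16: +14·20° lon, +16·10° lat → SW at lon 100°, lat 70°.
Square 3, 2: +3·2° lon, +2·1° lat → SW at lon 106°, lat 72°.
Subsquare t=19, e=4: +19·0.0833333° lon, +4·0.0416667° lat → SW at lon 107.583°, lat 72.1667°.
Extended square 5, 6: +5·0.00833333° lon, +6·0.00416667° lat → SW at lon 107.625°, lat 72.1917°.
Cell spans 0.00833333° lon × 0.00416667° lat. Centre is SW corner plus half of each.
latitude 72.19375° N, longitude 107.62917° E.

72.19375° N, 107.62917° E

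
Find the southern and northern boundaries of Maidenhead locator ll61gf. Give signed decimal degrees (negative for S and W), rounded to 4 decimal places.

21.2083, 21.2500

Field L=11, L=11: +11·20° lon, +11·10° lat → SW at lon 40°, lat 20°.
Square 6, 1: +6·2° lon, +1·1° lat → SW at lon 52°, lat 21°.
Subsquare g=6, f=5: +6·0.0833333° lon, +5·0.0416667° lat → SW at lon 52.5°, lat 21.2083°.
Cell spans 0.0833333° lon × 0.0416667° lat.
south 21.2083, north 21.2500.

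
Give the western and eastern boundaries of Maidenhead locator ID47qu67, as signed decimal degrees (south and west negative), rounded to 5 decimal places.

-10.61667, -10.60833

Field I=8, D=3: +8·20° lon, +3·10° lat → SW at lon -20°, lat -60°.
Square 4, 7: +4·2° lon, +7·1° lat → SW at lon -12°, lat -53°.
Subsquare q=16, u=20: +16·0.0833333° lon, +20·0.0416667° lat → SW at lon -10.6667°, lat -52.1667°.
Extended square 6, 7: +6·0.00833333° lon, +7·0.00416667° lat → SW at lon -10.6167°, lat -52.1375°.
Cell spans 0.00833333° lon × 0.00416667° lat.
west -10.61667, east -10.60833.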